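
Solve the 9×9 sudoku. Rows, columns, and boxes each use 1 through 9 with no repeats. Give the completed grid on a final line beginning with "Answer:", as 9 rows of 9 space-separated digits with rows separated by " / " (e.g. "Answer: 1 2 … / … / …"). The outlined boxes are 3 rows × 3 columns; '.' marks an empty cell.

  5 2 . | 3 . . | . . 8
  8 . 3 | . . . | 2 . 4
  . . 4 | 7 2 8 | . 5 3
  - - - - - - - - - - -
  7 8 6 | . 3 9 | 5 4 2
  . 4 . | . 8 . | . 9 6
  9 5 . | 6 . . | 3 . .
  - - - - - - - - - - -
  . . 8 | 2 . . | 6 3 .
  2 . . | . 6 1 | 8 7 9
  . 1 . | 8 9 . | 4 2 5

Step 1. [r1c3∈{1,7,9}] in col 3, 9 fits only at r1c3 ⇒ r1c3=9.
Step 2. [r6c9∈{1,7}] col 9 places 7 nowhere but r6c9. So r6c9=7.
Step 3. [r5c7∈{1}] nothing but 1 survives at r5c7, so r5c7=1.
Step 4. [r7c5∈{4,5,7}] 7 has one home in col 5: r7c5. So r7c5=7.
Step 5. [r7c6∈{4,5}] row 7 places 5 nowhere but r7c6. So r7c6=5.
Step 6. [r2c6∈{6}] only 6 remains possible at r2c6. So r2c6=6.
Step 7. [r2c8∈{1}] r2c8's peers cover all but 1 ⇒ r2c8=1.
Step 8. [r6c3∈{1,2}] col 3 places 1 nowhere but r6c3. So r6c3=1.
Step 9. [r1c6∈{4}] only 4 remains possible at r1c6. So r1c6=4.
Step 10. [r9c1∈{3,6}] 6 has one home in row 9: r9c1, so r9c1=6.
Step 11. [r6c6∈{2}] only 2 remains possible at r6c6, so r6c6=2.
Step 12. [r2c4∈{5,9}] in row 2, 9 fits only at r2c4. So r2c4=9.
Step 13. [r8c4∈{4}] nothing but 4 survives at r8c4. So r8c4=4.
Step 14. [r3c1∈{1}] r3c1 is down to just 1 ⇒ r3c1=1.
Step 15. [r2c2∈{7}] r2c2's peers cover all but 7, so r2c2=7.
Step 16. [r5c3∈{2}] nothing but 2 survives at r5c3, so r5c3=2.
Step 17. [r7c1∈{4}] r7c1 has the single candidate 4, so r7c1=4.
Step 18. [r3c2∈{6}] only 6 remains possible at r3c2 ⇒ r3c2=6.
Step 19. [r9c3∈{7}] r9c3's peers cover all but 7 ⇒ r9c3=7.
Step 20. [r6c5∈{4}] r6c5 is down to just 4 ⇒ r6c5=4.
Step 21. [r2c5∈{5}] only 5 remains possible at r2c5, so r2c5=5.
Step 22. [r8c3∈{5}] r8c3 is down to just 5. So r8c3=5.
Step 23. [r5c1∈{3}] r5c1's peers cover all but 3 ⇒ r5c1=3.
Step 24. [r7c9∈{1}] r7c9's peers cover all but 1. So r7c9=1.
Step 25. [r9c6∈{3}] only 3 remains possible at r9c6. So r9c6=3.
Step 26. [r1c8∈{6}] nothing but 6 survives at r1c8, so r1c8=6.
Step 27. [r5c6∈{7}] r5c6 is down to just 7 ⇒ r5c6=7.
Step 28. [r8c2∈{3}] only 3 remains possible at r8c2. So r8c2=3.
Step 29. [r1c5∈{1}] only 1 remains possible at r1c5, so r1c5=1.
Step 30. [r3c7∈{9}] only 9 remains possible at r3c7. So r3c7=9.
Step 31. [r4c4∈{1}] only 1 remains possible at r4c4, so r4c4=1.
Step 32. [r7c2∈{9}] r7c2 is down to just 9 ⇒ r7c2=9.
Step 33. [r1c7∈{7}] r1c7 has the single candidate 7, so r1c7=7.
Step 34. [r5c4∈{5}] nothing but 5 survives at r5c4. So r5c4=5.
Step 35. [r6c8∈{8}] r6c8 has the single candidate 8. So r6c8=8.

Answer: 5 2 9 3 1 4 7 6 8 / 8 7 3 9 5 6 2 1 4 / 1 6 4 7 2 8 9 5 3 / 7 8 6 1 3 9 5 4 2 / 3 4 2 5 8 7 1 9 6 / 9 5 1 6 4 2 3 8 7 / 4 9 8 2 7 5 6 3 1 / 2 3 5 4 6 1 8 7 9 / 6 1 7 8 9 3 4 2 5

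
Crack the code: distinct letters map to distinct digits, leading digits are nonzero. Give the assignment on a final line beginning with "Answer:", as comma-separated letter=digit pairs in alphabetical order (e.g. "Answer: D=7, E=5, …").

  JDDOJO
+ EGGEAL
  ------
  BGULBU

Step 1. [col 1: O + L ≡ U (mod 10)] several values work for U in column 1 (O + L ≡ U (mod 10), carry-in 0); try U=2, so U=2.
Step 2. [col 1: O + L ≡ U (mod 10)] several values work for O in column 1 (O + L ≡ U (mod 10), carry-in 0); try O=8. So O=8.
Step 3. [col 1: O + L ≡ U (mod 10)] column 1 reads O+L+carry(0)=U with O=8, U=2; with digits 2,8 already taken and all letters distinct, the only value for L is 4 ⇒ L=4.
Step 4. [col 2: J + A ≡ B (mod 10)] no forcing yet in column 2 (carry-in 1); J=3 is free and consistent — try it. So J=3.
Step 5. [col 2: J + A ≡ B (mod 10)] A=5 is one option consistent with column 2 (J + A ≡ B (mod 10), carry-in 1) — take it, so A=5.
Step 6. [col 2: J + A ≡ B (mod 10)] in column 2 we have J+A≡B with carry-in 1; given J=3, A=5 and digits 2,3,4,5,8 already taken and all letters distinct, that pins B to 9 ⇒ B=9.
Step 7. [col 3: O + E ≡ L (mod 10)] column 3 reads O+E+carry(0)=L with O=8, L=4; with digits 2,3,4,5,8,9 already taken and all letters distinct, the only value for E is 6. So E=6.
Step 8. [col 4: D + G ≡ U (mod 10)] several values work for D in column 4 (D + G ≡ U (mod 10), carry-in 1); try D=0 ⇒ D=0.
Step 9. [col 4: D + G ≡ U (mod 10)] column 4: given D=0, U=2, carry-in 1, and digits 0,2,3,4,5,6,8,9 already taken and all letters distinct, D+G≡U (mod 10) forces G=1 ⇒ G=1.

Answer: A=5, B=9, D=0, E=6, G=1, J=3, L=4, O=8, U=2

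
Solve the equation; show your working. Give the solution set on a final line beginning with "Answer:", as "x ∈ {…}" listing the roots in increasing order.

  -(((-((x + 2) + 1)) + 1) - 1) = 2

Step 1. [-(((-((x + 2) + 1)) + 1) - 1) = 2] LHS negated; negate both sides. So neg: ((-((x + 2) + 1)) + 1) - 1 = -2.
Step 2. [((-((x + 2) + 1)) + 1) - 1 = -2] -1 is outermost — add 1 both sides. So sub: (-((x + 2) + 1)) + 1 = -1.
Step 3. [(-((x + 2) + 1)) + 1 = -1] 1 comes off first (subtract 1), so sub: -((x + 2) + 1) = -2.
Step 4. [-((x + 2) + 1) = -2] flip signs both sides, so neg: (x + 2) + 1 = 2.
Step 5. [(x + 2) + 1 = 2] subtract 1: x sits inside (… + 1). So sub: x + 2 = 1.
Step 6. [x + 2 = 1] +2 is outermost — subtract 2 both sides, so sub: x = -1.

Answer: x ∈ {-1}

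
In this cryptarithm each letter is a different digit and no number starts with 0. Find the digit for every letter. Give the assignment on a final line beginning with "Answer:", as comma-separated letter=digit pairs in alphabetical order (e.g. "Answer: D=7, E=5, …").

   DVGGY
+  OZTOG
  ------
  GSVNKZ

Step 1. [col 1: Y + G ≡ Z (mod 10)] Y=9 is one option consistent with column 1 (Y + G ≡ Z (mod 10), carry-in 0) — take it ⇒ Y=9.
Step 2. [col 1: Y + G ≡ Z (mod 10)] several values work for Z in column 1 (Y + G ≡ Z (mod 10), carry-in 0); try Z=0 ⇒ Z=0.
Step 3. [col 1: Y + G ≡ Z (mod 10)] in column 1 we have Y+G≡Z with carry-in 0; given Y=9, Z=0 and digits 0,9 already taken and all letters distinct, that pins G to 1 ⇒ G=1.
Step 4. [col 2: G + O ≡ K (mod 10)] K=8 is one option consistent with column 2 (G + O ≡ K (mod 10), carry-in 1) — take it. So K=8.
Step 5. [col 2: G + O ≡ K (mod 10)] in column 2 we have G+O≡K with carry-in 1; given G=1, K=8 and digits 0,1,8,9 already taken and all letters distinct, that pins O to 6. So O=6.
Step 6. [col 3: G + T ≡ N (mod 10)] T=4 is one option consistent with column 3 (G + T ≡ N (mod 10), carry-in 0) — take it. So T=4.
Step 7. [col 3: G + T ≡ N (mod 10)] column 3: given G=1, T=4, carry-in 0, and digits 0,1,4,6,8,9 already taken and all letters distinct, G+T≡N (mod 10) forces N=5 ⇒ N=5.
Step 8. [col 4: V + Z ≡ V (mod 10)] column 4 (V + Z ≡ V (mod 10), carry-in 0) doesn't pin V yet; pick V=2 and continue, so V=2.
Step 9. [col 5: D + O ≡ S (mod 10)] from column 5 (O=6, carry-in 0, digits 0,1,2,4,5,6,8,9 already taken and all letters distinct): D must equal 7, so D=7.
Step 10. [col 5: D + O ≡ S (mod 10)] column 5 reads D+O+carry(0)=S with D=7, O=6; with digits 0,1,2,4,5,6,7,8,9 already taken and all letters distinct, the only value for S is 3 ⇒ S=3.

Answer: D=7, G=1, K=8, N=5, O=6, S=3, T=4, V=2, Y=9, Z=0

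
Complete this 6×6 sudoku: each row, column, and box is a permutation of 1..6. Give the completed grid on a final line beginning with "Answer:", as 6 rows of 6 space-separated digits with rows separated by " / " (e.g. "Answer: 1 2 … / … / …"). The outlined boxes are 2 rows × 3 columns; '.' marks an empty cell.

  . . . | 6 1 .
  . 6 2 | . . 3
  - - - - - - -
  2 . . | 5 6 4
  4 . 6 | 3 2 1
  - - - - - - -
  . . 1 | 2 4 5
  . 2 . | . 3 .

Step 1. [r1c2∈{3,4,5}] across col 2, 4 lands solely at r1c2 ⇒ r1c2=4.
Step 2. [r3c3∈{3}] only 3 remains possible at r3c3. So r3c3=3.
Step 3. [r1c3∈{5}] r1c3 has the single candidate 5. So r1c3=5.
Step 4. [r5c1∈{3,6}] r5c1 is the only open cell in row 5 admitting 6, so r5c1=6.
Step 5. [r2c1∈{1}] only 1 remains possible at r2c1, so r2c1=1.
Step 6. [r6c3∈{4}] nothing but 4 survives at r6c3. So r6c3=4.
Step 7. [r2c4∈{4}] r2c4's peers cover all but 4. So r2c4=4.
Step 8. [r1c1∈{3}] r1c1 is down to just 3 ⇒ r1c1=3.
Step 9. [r1c6∈{2}] r1c6's peers cover all but 2 ⇒ r1c6=2.
Step 10. [r6c6∈{6}] nothing but 6 survives at r6c6. So r6c6=6.
Step 11. [r5c2∈{3}] r5c2 is down to just 3. So r5c2=3.
Step 12. [r6c1∈{5}] r6c1's peers cover all but 5. So r6c1=5.
Step 13. [r4c2∈{5}] r4c2's peers cover all but 5. So r4c2=5.
Step 14. [r3c2∈{1}] only 1 remains possible at r3c2. So r3c2=1.
Step 15. [r6c4∈{1}] r6c4 is down to just 1 ⇒ r6c4=1.
Step 16. [r2c5∈{5}] only 5 remains possible at r2c5 ⇒ r2c5=5.

Answer: 3 4 5 6 1 2 / 1 6 2 4 5 3 / 2 1 3 5 6 4 / 4 5 6 3 2 1 / 6 3 1 2 4 5 / 5 2 4 1 3 6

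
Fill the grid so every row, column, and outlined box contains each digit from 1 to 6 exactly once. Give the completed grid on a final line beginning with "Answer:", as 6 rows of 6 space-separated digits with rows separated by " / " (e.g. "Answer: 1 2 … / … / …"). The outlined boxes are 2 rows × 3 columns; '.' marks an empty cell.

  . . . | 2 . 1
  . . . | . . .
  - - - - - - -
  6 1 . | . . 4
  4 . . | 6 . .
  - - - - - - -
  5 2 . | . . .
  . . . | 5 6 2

Step 1. [r1c1∈{3}] nothing but 3 survives at r1c1 ⇒ r1c1=3.
Step 2. [r3c4∈{3}] r3c4 is down to just 3, so r3c4=3.
Step 3. [r2c4∈{4}] r2c4 has the single candidate 4. So r2c4=4.
Step 4. [r1c5∈{5}] r1c5 is down to just 5. So r1c5=5.
Step 5. [r5c3∈{1,3,4,6}] across row 5, 6 lands solely at r5c3 ⇒ r5c3=6.
Step 6. [r3c3∈{2,5}] r3c3 is the only open cell in row 3 admitting 5 ⇒ r3c3=5.
Step 7. [r4c3∈{2,3}] across box 3, 2 lands solely at r4c3 ⇒ r4c3=2.
Step 8. [r6c3∈{1,3,4}] col 3 places 3 nowhere but r6c3 ⇒ r6c3=3.
Step 9. [r1c2∈{4,6}] 6 has one home in row 1: r1c2. So r1c2=6.
Step 10. [r5c5∈{1,3,4}] 4 has one home in row 5: r5c5, so r5c5=4.
Step 11. [r2c6∈{3,6}] in row 2, 6 fits only at r2c6 ⇒ r2c6=6.
Step 12. [r6c1∈{1}] r6c1 is down to just 1, so r6c1=1.
Step 13. [r6c2∈{4}] only 4 remains possible at r6c2, so r6c2=4.
Step 14. [r4c2∈{3}] r4c2's peers cover all but 3 ⇒ r4c2=3.
Step 15. [r4c6∈{5}] nothing but 5 survives at r4c6. So r4c6=5.
Step 16. [r4c5∈{1}] only 1 remains possible at r4c5, so r4c5=1.
Step 17. [r2c2∈{5}] r2c2's peers cover all but 5. So r2c2=5.
Step 18. [r2c3∈{1}] only 1 remains possible at r2c3 ⇒ r2c3=1.
Step 19. [r5c4∈{1}] r5c4 has the single candidate 1 ⇒ r5c4=1.
Step 20. [r5c6∈{3}] nothing but 3 survives at r5c6 ⇒ r5c6=3.
Step 21. [r1c3∈{4}] r1c3's peers cover all but 4 ⇒ r1c3=4.
Step 22. [r2c5∈{3}] r2c5 is down to just 3. So r2c5=3.
Step 23. [r3c5∈{2}] r3c5 has the single candidate 2 ⇒ r3c5=2.
Step 24. [r2c1∈{2}] r2c1 has the single candidate 2. So r2c1=2.

Answer: 3 6 4 2 5 1 / 2 5 1 4 3 6 / 6 1 5 3 2 4 / 4 3 2 6 1 5 / 5 2 6 1 4 3 / 1 4 3 5 6 2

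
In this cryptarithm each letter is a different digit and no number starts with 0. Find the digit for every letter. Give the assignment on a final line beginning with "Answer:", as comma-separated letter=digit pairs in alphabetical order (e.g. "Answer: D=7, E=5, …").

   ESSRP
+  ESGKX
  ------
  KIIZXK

Step 1. [col 1: P + X ≡ K (mod 10)] column 1 (P + X ≡ K (mod 10), carry-in 0) doesn't pin P yet; pick P=9 and continue. So P=9.
Step 2. [col 1: P + X ≡ K (mod 10)] several values work for K in column 1 (P + X ≡ K (mod 10), carry-in 0); try K=1, so K=1.
Step 3. [col 1: P + X ≡ K (mod 10)] column 1 reads P+X+carry(0)=K with P=9, K=1; with digits 1,9 already taken and all letters distinct, the only value for X is 2. So X=2.
Step 4. [col 2: R + K ≡ X (mod 10)] column 2: given K=1, X=2, carry-in 1, and digits 1,2,9 already taken and all letters distinct, R+K≡X (mod 10) forces R=0. So R=0.
Step 5. [col 3: S + G ≡ Z (mod 10)] no forcing yet in column 3 (carry-in 0); G=4 is free and consistent — try it ⇒ G=4.
Step 6. [col 3: S + G ≡ Z (mod 10)] from column 3 (G=4, carry-in 0, digits 0,1,2,4,9 already taken and all letters distinct): S must equal 3 ⇒ S=3.
Step 7. [col 3: S + G ≡ Z (mod 10)] column 3: given S=3, G=4, carry-in 0, and digits 0,1,2,3,4,9 already taken and all letters distinct, S+G≡Z (mod 10) forces Z=7, so Z=7.
Step 8. [col 4: S + S ≡ I (mod 10)] from column 4 (S=3, carry-in 0, digits 0,1,2,3,4,7,9 already taken and all letters distinct): I must equal 6 ⇒ I=6.
Step 9. [col 5: E + E ≡ I (mod 10)] in column 5 we have E+E≡I with carry-in 0; given I=6 and digits 0,1,2,3,4,6,7,9 already taken and all letters distinct, that pins E to 8 ⇒ E=8.

Answer: E=8, G=4, I=6, K=1, P=9, R=0, S=3, X=2, Z=7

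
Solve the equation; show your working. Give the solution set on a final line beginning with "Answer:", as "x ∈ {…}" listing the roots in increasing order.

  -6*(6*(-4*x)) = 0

Step 1. [-6*(6*(-4*x)) = 0] -6 out front; divide by -6. So div: 6*(-4*x) = 0.
Step 2. [6*(-4*x) = 0] 6 out front; divide by 6. So div: -4*x = 0.
Step 3. [-4*x = 0] -4 out front; divide by -4. So div: x = 0.

Answer: x ∈ {0}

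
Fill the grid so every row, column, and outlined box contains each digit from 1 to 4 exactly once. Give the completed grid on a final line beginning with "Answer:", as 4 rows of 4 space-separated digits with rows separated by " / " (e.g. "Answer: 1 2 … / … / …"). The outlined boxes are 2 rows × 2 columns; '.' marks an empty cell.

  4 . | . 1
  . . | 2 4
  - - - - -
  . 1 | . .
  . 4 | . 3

Step 1. [r3c1∈{2,3}] 3 has one home in row 3: r3c1, so r3c1=3.
Step 2. [r1c3∈{3}] nothing but 3 survives at r1c3, so r1c3=3.
Step 3. [r3c3∈{4}] r3c3's peers cover all but 4, so r3c3=4.
Step 4. [r1c2∈{2}] nothing but 2 survives at r1c2, so r1c2=2.
Step 5. [r4c1∈{2}] r4c1 is down to just 2 ⇒ r4c1=2.
Step 6. [r3c4∈{2}] nothing but 2 survives at r3c4, so r3c4=2.
Step 7. [r2c1∈{1}] r2c1's peers cover all but 1, so r2c1=1.
Step 8. [r4c3∈{1}] nothing but 1 survives at r4c3, so r4c3=1.
Step 9. [r2c2∈{3}] r2c2 has the single candidate 3, so r2c2=3.

Answer: 4 2 3 1 / 1 3 2 4 / 3 1 4 2 / 2 4 1 3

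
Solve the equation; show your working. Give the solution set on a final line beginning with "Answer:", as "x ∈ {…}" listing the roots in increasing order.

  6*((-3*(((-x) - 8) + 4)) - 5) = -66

Step 1. [6*((-3*(((-x) - 8) + 4)) - 5) = -66] 6·(inner) — divide through by 6, so div: (-3*(((-x) - 8) + 4)) - 5 = -11.
Step 2. [(-3*(((-x) - 8) + 4)) - 5 = -11] -5 is outermost — add 5 both sides, so sub: -3*(((-x) - 8) + 4) = -6.
Step 3. [-3*(((-x) - 8) + 4) = -6] LHS = -3·(…); ÷-3 both sides, so div: ((-x) - 8) + 4 = 2.
Step 4. [((-x) - 8) + 4 = 2] 4 comes off first (subtract 4) ⇒ sub: (-x) - 8 = -2.
Step 5. [(-x) - 8 = -2] add 8: x sits inside (… - 8), so sub: -x = 6.
Step 6. [-x = 6] LHS negated; negate both sides ⇒ neg: x = -6.

Answer: x ∈ {-6}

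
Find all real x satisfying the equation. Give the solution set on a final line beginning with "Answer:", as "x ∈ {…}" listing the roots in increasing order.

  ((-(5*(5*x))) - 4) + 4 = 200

Step 1. [((-(5*(5*x))) - 4) + 4 = 200] +4 is outermost — subtract 4 both sides, so sub: (-(5*(5*x))) - 4 = 196.
Step 2. [(-(5*(5*x))) - 4 = 196] peel the -4: add 4 from each side. So sub: -(5*(5*x)) = 200.
Step 3. [-(5*(5*x)) = 200] flip signs both sides ⇒ neg: 5*(5*x) = -200.
Step 4. [5*(5*x) = -200] 5 out front; divide by 5, so div: 5*x = -40.
Step 5. [5*x = -40] leading coefficient 5: divide by 5 ⇒ div: x = -8.

Answer: x ∈ {-8}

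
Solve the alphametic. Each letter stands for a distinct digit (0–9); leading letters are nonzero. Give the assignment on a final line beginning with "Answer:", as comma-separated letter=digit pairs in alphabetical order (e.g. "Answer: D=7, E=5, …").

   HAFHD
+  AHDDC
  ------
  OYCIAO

Step 1. [col 1: D + C ≡ O (mod 10)] O=1 is one option consistent with column 1 (D + C ≡ O (mod 10), carry-in 0) — take it. So O=1.
Step 2. [col 1: D + C ≡ O (mod 10)] D=8 is one option consistent with column 1 (D + C ≡ O (mod 10), carry-in 0) — take it, so D=8.
Step 3. [col 1: D + C ≡ O (mod 10)] from column 1 (D=8, O=1, carry-in 0, digits 1,8 already taken and all letters distinct): C must equal 3 ⇒ C=3.
Step 4. [col 2: H + D ≡ A (mod 10)] A=6 is one option consistent with column 2 (H + D ≡ A (mod 10), carry-in 1) — take it ⇒ A=6.
Step 5. [col 2: H + D ≡ A (mod 10)] column 2 reads H+D+carry(1)=A with D=8, A=6; with digits 1,3,6,8 already taken and all letters distinct, the only value for H is 7, so H=7.
Step 6. [col 3: F + D ≡ I (mod 10)] no forcing yet in column 3 (carry-in 1); F=0 is free and consistent — try it. So F=0.
Step 7. [col 3: F + D ≡ I (mod 10)] from column 3 (F=0, D=8, carry-in 1, digits 0,1,3,6,7,8 already taken and all letters distinct): I must equal 9. So I=9.
Step 8. [col 5: H + A ≡ Y (mod 10)] in column 5 we have H+A≡Y with carry-in 1; given H=7, A=6 and digits 0,1,3,6,7,8,9 already taken and all letters distinct, that pins Y to 4, so Y=4.

Answer: A=6, C=3, D=8, F=0, H=7, I=9, O=1, Y=4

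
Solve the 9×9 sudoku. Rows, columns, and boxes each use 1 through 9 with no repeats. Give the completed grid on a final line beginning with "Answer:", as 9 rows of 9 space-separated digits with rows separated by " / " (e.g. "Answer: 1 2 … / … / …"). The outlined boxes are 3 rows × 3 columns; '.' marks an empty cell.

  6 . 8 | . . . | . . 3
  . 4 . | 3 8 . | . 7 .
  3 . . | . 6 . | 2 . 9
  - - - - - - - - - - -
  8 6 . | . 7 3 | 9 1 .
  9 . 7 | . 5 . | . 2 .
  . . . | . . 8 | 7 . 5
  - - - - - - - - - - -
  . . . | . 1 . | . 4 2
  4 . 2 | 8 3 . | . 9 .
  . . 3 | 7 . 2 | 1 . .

Step 1. [r9c1∈{5}] r9c1 has the single candidate 5 ⇒ r9c1=5.
Step 2. [r1c8∈{5}] r1c8 has the single candidate 5 ⇒ r1c8=5.
Step 3. [r3c2∈{1,5,7}] 5 has one home in col 2: r3c2, so r3c2=5.
Step 4. [r1c2∈{1,2,7,9}] in box 1, 7 fits only at r1c2 ⇒ r1c2=7.
Step 5. [r6c2∈{1,2,3}] col 2 places 2 nowhere but r6c2 ⇒ r6c2=2.
Step 6. [r7c4∈{5,6,9}] across col 4, 5 lands solely at r7c4 ⇒ r7c4=5.
Step 7. [r3c3∈{1}] r3c3's peers cover all but 1, so r3c3=1.
Step 8. [r3c4∈{4}] nothing but 4 survives at r3c4, so r3c4=4.
Step 9. [r5c6∈{1,4,6}] 4 has one home in col 6: r5c6. So r5c6=4.
Step 10. [r2c7∈{6}] nothing but 6 survives at r2c7, so r2c7=6.
Step 11. [r6c5∈{9}] r6c5 is down to just 9 ⇒ r6c5=9.
Step 12. [r7c6∈{6,9}] in box 8, 9 fits only at r7c6, so r7c6=9.
Step 13. [r1c4∈{1,2,9}] across row 1, 9 lands solely at r1c4, so r1c4=9.
Step 14. [r6c1∈{1}] r6c1 is down to just 1, so r6c1=1.
Step 15. [r7c2∈{8}] only 8 remains possible at r7c2. So r7c2=8.
Step 16. [r6c4∈{6}] nothing but 6 survives at r6c4. So r6c4=6.
Step 17. [r9c8∈{6,8}] across col 8, 6 lands solely at r9c8. So r9c8=6.
Step 18. [r5c7∈{3,8}] col 7 places 8 nowhere but r5c7. So r5c7=8.
Step 19. [r2c9∈{1}] r2c9 is down to just 1. So r2c9=1.
Step 20. [r4c9∈{4}] only 4 remains possible at r4c9. So r4c9=4.
Step 21. [r7c3∈{6}] r7c3's peers cover all but 6 ⇒ r7c3=6.
Step 22. [r5c2∈{3}] nothing but 3 survives at r5c2 ⇒ r5c2=3.
Step 23. [r6c8∈{3}] only 3 remains possible at r6c8. So r6c8=3.
Step 24. [r4c4∈{2}] nothing but 2 survives at r4c4 ⇒ r4c4=2.
Step 25. [r9c9∈{8}] r9c9 has the single candidate 8. So r9c9=8.
Step 26. [r8c6∈{6}] r8c6's peers cover all but 6. So r8c6=6.
Step 27. [r8c2∈{1}] nothing but 1 survives at r8c2, so r8c2=1.
Step 28. [r1c7∈{4}] r1c7 is down to just 4, so r1c7=4.
Step 29. [r7c1∈{7}] r7c1 is down to just 7, so r7c1=7.
Step 30. [r1c6∈{1}] r1c6 has the single candidate 1 ⇒ r1c6=1.
Step 31. [r3c8∈{8}] only 8 remains possible at r3c8, so r3c8=8.
Step 32. [r9c2∈{9}] r9c2 has the single candidate 9. So r9c2=9.
Step 33. [r4c3∈{5}] r4c3's peers cover all but 5, so r4c3=5.
Step 34. [r6c3∈{4}] nothing but 4 survives at r6c3. So r6c3=4.
Step 35. [r8c7∈{5}] r8c7 is down to just 5. So r8c7=5.
Step 36. [r2c1∈{2}] only 2 remains possible at r2c1 ⇒ r2c1=2.
Step 37. [r9c5∈{4}] r9c5 has the single candidate 4, so r9c5=4.
Step 38. [r3c6∈{7}] r3c6's peers cover all but 7 ⇒ r3c6=7.
Step 39. [r7c7∈{3}] nothing but 3 survives at r7c7 ⇒ r7c7=3.
Step 40. [r2c3∈{9}] r2c3's peers cover all but 9. So r2c3=9.
Step 41. [r5c9∈{6}] nothing but 6 survives at r5c9 ⇒ r5c9=6.
Step 42. [r2c6∈{5}] nothing but 5 survives at r2c6, so r2c6=5.
Step 43. [r5c4∈{1}] r5c4's peers cover all but 1 ⇒ r5c4=1.
Step 44. [r8c9∈{7}] only 7 remains possible at r8c9, so r8c9=7.
Step 45. [r1c5∈{2}] r1c5 has the single candidate 2, so r1c5=2.

Answer: 6 7 8 9 2 1 4 5 3 / 2 4 9 3 8 5 6 7 1 / 3 5 1 4 6 7 2 8 9 / 8 6 5 2 7 3 9 1 4 / 9 3 7 1 5 4 8 2 6 / 1 2 4 6 9 8 7 3 5 / 7 8 6 5 1 9 3 4 2 / 4 1 2 8 3 6 5 9 7 / 5 9 3 7 4 2 1 6 8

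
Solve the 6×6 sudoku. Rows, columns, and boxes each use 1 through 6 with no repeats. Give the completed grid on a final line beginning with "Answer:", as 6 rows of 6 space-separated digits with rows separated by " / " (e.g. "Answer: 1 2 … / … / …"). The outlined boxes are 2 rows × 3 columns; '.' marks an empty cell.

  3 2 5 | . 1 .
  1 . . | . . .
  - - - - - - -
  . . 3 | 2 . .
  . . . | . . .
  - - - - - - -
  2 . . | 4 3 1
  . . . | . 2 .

Step 1. [r3c2∈{1,4,5,6}] across row 3, 1 lands solely at r3c2 ⇒ r3c2=1.
Step 2. [r1c4∈{6}] r1c4 has the single candidate 6. So r1c4=6.
Step 3. [r6c6∈{5,6}] r6c6 is the only open cell in box 6 admitting 6 ⇒ r6c6=6.
Step 4. [r1c6∈{4}] r1c6 has the single candidate 4, so r1c6=4.
Step 5. [r3c6∈{5}] r3c6's peers cover all but 5. So r3c6=5.
Step 6. [r5c2∈{5,6}] 5 has one home in row 5: r5c2, so r5c2=5.
Step 7. [r6c1∈{4}] r6c1 has the single candidate 4, so r6c1=4.
Step 8. [r3c1∈{6}] r3c1 is down to just 6. So r3c1=6.
Step 9. [r4c2∈{4}] r4c2 has the single candidate 4, so r4c2=4.
Step 10. [r4c6∈{3}] only 3 remains possible at r4c6. So r4c6=3.
Step 11. [r2c2∈{6}] only 6 remains possible at r2c2, so r2c2=6.
Step 12. [r2c4∈{3,5}] 3 has one home in row 2: r2c4, so r2c4=3.
Step 13. [r4c3∈{2}] r4c3 has the single candidate 2 ⇒ r4c3=2.
Step 14. [r4c5∈{6}] r4c5 has the single candidate 6, so r4c5=6.
Step 15. [r2c6∈{2}] only 2 remains possible at r2c6 ⇒ r2c6=2.
Step 16. [r6c4∈{5}] r6c4's peers cover all but 5 ⇒ r6c4=5.
Step 17. [r4c1∈{5}] r4c1 has the single candidate 5. So r4c1=5.
Step 18. [r3c5∈{4}] r3c5's peers cover all but 4, so r3c5=4.
Step 19. [r6c3∈{1}] r6c3 is down to just 1, so r6c3=1.
Step 20. [r2c5∈{5}] only 5 remains possible at r2c5 ⇒ r2c5=5.
Step 21. [r6c2∈{3}] r6c2 has the single candidate 3, so r6c2=3.
Step 22. [r2c3∈{4}] r2c3 is down to just 4. So r2c3=4.
Step 23. [r5c3∈{6}] r5c3 has the single candidate 6. So r5c3=6.
Step 24. [r4c4∈{1}] only 1 remains possible at r4c4. So r4c4=1.

Answer: 3 2 5 6 1 4 / 1 6 4 3 5 2 / 6 1 3 2 4 5 / 5 4 2 1 6 3 / 2 5 6 4 3 1 / 4 3 1 5 2 6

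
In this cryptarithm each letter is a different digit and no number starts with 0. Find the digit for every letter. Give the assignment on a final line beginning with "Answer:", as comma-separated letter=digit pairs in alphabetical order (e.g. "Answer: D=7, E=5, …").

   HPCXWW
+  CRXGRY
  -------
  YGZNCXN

Step 1. [col 1: W + Y ≡ N (mod 10)] no forcing yet in column 1 (carry-in 0); W=4 is free and consistent — try it, so W=4.
Step 2. [col 1: W + Y ≡ N (mod 10)] several values work for Y in column 1 (W + Y ≡ N (mod 10), carry-in 0); try Y=1 ⇒ Y=1.
Step 3. [col 1: W + Y ≡ N (mod 10)] column 1: given W=4, Y=1, carry-in 0, and digits 1,4 already taken and all letters distinct, W+Y≡N (mod 10) forces N=5 ⇒ N=5.
Step 4. [col 2: W + R ≡ X (mod 10)] several values work for X in column 2 (W + R ≡ X (mod 10), carry-in 0); try X=2, so X=2.
Step 5. [col 2: W + R ≡ X (mod 10)] column 2: given W=4, X=2, carry-in 0, and digits 1,2,4,5 already taken and all letters distinct, W+R≡X (mod 10) forces R=8 ⇒ R=8.
Step 6. [col 3: X + G ≡ C (mod 10)] no forcing yet in column 3 (carry-in 1); C=3 is free and consistent — try it. So C=3.
Step 7. [col 3: X + G ≡ C (mod 10)] column 3: given X=2, C=3, carry-in 1, and digits 1,2,3,4,5,8 already taken and all letters distinct, X+G≡C (mod 10) forces G=0 ⇒ G=0.
Step 8. [col 5: P + R ≡ Z (mod 10)] from column 5 (R=8, carry-in 0, digits 0,1,2,3,4,5,8 already taken and all letters distinct): Z must equal 7, so Z=7.
Step 9. [col 5: P + R ≡ Z (mod 10)] column 5 reads P+R+carry(0)=Z with R=8, Z=7; with digits 0,1,2,3,4,5,7,8 already taken and all letters distinct, the only value for P is 9 ⇒ P=9.
Step 10. [col 6: H + C ≡ G (mod 10)] in column 6 we have H+C≡G with carry-in 1; given C=3, G=0 and digits 0,1,2,3,4,5,7,8,9 already taken and all letters distinct, that pins H to 6 ⇒ H=6.

Answer: C=3, G=0, H=6, N=5, P=9, R=8, W=4, X=2, Y=1, Z=7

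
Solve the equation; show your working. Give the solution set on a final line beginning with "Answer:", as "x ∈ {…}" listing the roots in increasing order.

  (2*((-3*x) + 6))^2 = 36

Step 1. [(2*((-3*x) + 6))^2 = 36] √ both sides: 36 ≥ 0 gives two branches ⇒ sqrt: 2*((-3*x) + 6) = 6 or -6.
Step 2. [2*((-3*x) + 6) = 6 or -6] LHS = 2·(…); ÷2 both sides. So div: (-3*x) + 6 = 3 or -3.
Step 3. [(-3*x) + 6 = 3 or -3] peel the +6: subtract 6 from each side. So sub: -3*x = -3 or -9.
Step 4. [-3*x = -3 or -9] leading coefficient -3: divide by -3, so div: x = 1 or 3.

Answer: x ∈ {1, 3}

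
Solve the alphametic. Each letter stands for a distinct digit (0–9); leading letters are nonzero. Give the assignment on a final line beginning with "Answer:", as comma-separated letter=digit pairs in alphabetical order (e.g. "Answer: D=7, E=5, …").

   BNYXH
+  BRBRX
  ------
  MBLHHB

Step 1. [col 1: H + X ≡ B (mod 10)] several values work for X in column 1 (H + X ≡ B (mod 10), carry-in 0); try X=2, so X=2.
Step 2. [M] the sum has 6 digits but both addends have 5; that extra leading digit M is the final carry, namely 1 ⇒ M=1.
Step 3. [col 1: H + X ≡ B (mod 10)] column 1 (H + X ≡ B (mod 10), carry-in 0) doesn't pin B yet; pick B=9 and continue ⇒ B=9.
Step 4. [col 1: H + X ≡ B (mod 10)] in column 1 we have H+X≡B with carry-in 0; given X=2, B=9 and digits 1,2,9 already taken and all letters distinct, that pins H to 7. So H=7.
Step 5. [col 2: X + R ≡ H (mod 10)] from column 2 (X=2, H=7, carry-in 0, digits 1,2,7,9 already taken and all letters distinct): R must equal 5 ⇒ R=5.
Step 6. [col 3: Y + B ≡ H (mod 10)] from column 3 (B=9, H=7, carry-in 0, digits 1,2,5,7,9 already taken and all letters distinct): Y must equal 8. So Y=8.
Step 7. [col 4: N + R ≡ L (mod 10)] column 4 (N + R ≡ L (mod 10), carry-in 1) doesn't pin N yet; pick N=4 and continue. So N=4.
Step 8. [col 4: N + R ≡ L (mod 10)] column 4 reads N+R+carry(1)=L with N=4, R=5; with digits 1,2,4,5,7,8,9 already taken and all letters distinct, the only value for L is 0. So L=0.

Answer: B=9, H=7, L=0, M=1, N=4, R=5, X=2, Y=8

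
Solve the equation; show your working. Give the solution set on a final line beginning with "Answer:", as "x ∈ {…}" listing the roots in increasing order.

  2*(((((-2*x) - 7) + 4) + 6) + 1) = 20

Step 1. [2*(((((-2*x) - 7) + 4) + 6) + 1) = 20] LHS = 2·(…); ÷2 both sides. So div: ((((-2*x) - 7) + 4) + 6) + 1 = 10.
Step 2. [((((-2*x) - 7) + 4) + 6) + 1 = 10] 1 comes off first (subtract 1), so sub: (((-2*x) - 7) + 4) + 6 = 9.
Step 3. [(((-2*x) - 7) + 4) + 6 = 9] the outer +6 inverts by subtracting 6, so sub: ((-2*x) - 7) + 4 = 3.
Step 4. [((-2*x) - 7) + 4 = 3] the outer +4 inverts by subtracting 4, so sub: (-2*x) - 7 = -1.
Step 5. [(-2*x) - 7 = -1] the outer -7 inverts by adding 7 ⇒ sub: -2*x = 6.
Step 6. [-2*x = 6] -2·(inner) — divide through by -2, so div: x = -3.

Answer: x ∈ {-3}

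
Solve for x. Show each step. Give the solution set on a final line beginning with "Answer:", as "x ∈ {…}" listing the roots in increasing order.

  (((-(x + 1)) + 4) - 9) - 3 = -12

Step 1. [(((-(x + 1)) + 4) - 9) - 3 = -12] the outer -3 inverts by adding 3, so sub: ((-(x + 1)) + 4) - 9 = -9.
Step 2. [((-(x + 1)) + 4) - 9 = -9] 9 comes off first (add 9). So sub: (-(x + 1)) + 4 = 0.
Step 3. [(-(x + 1)) + 4 = 0] the outer +4 inverts by subtracting 4 ⇒ sub: -(x + 1) = -4.
Step 4. [-(x + 1) = -4] flip signs both sides. So neg: x + 1 = 4.
Step 5. [x + 1 = 4] subtract 1: x sits inside (… + 1). So sub: x = 3.

Answer: x ∈ {3}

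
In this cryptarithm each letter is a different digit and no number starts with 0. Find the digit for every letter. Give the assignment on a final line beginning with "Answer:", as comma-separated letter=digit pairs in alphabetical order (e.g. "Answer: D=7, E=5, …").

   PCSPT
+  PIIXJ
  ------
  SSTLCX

Step 1. [col 1: T + J ≡ X (mod 10)] no forcing yet in column 1 (carry-in 0); J=6 is free and consistent — try it. So J=6.
Step 2. [col 1: T + J ≡ X (mod 10)] several values work for X in column 1 (T + J ≡ X (mod 10), carry-in 0); try X=9 ⇒ X=9.
Step 3. [S] adding two 5-digit numbers gives at most 5+1 digits, and here it does — S is that final carry and must be 1, so S=1.
Step 4. [col 1: T + J ≡ X (mod 10)] in column 1 we have T+J≡X with carry-in 0; given J=6, X=9 and digits 1,6,9 already taken and all letters distinct, that pins T to 3. So T=3.
Step 5. [col 2: P + X ≡ C (mod 10)] no forcing yet in column 2 (carry-in 0); C=4 is free and consistent — try it. So C=4.
Step 6. [col 2: P + X ≡ C (mod 10)] column 2: given X=9, C=4, carry-in 0, and digits 1,3,4,6,9 already taken and all letters distinct, P+X≡C (mod 10) forces P=5. So P=5.
Step 7. [col 3: S + I ≡ L (mod 10)] no forcing yet in column 3 (carry-in 1); I=8 is free and consistent — try it. So I=8.
Step 8. [col 3: S + I ≡ L (mod 10)] column 3 reads S+I+carry(1)=L with S=1, I=8; with digits 1,3,4,5,6,8,9 already taken and all letters distinct, the only value for L is 0 ⇒ L=0.

Answer: C=4, I=8, J=6, L=0, P=5, S=1, T=3, X=9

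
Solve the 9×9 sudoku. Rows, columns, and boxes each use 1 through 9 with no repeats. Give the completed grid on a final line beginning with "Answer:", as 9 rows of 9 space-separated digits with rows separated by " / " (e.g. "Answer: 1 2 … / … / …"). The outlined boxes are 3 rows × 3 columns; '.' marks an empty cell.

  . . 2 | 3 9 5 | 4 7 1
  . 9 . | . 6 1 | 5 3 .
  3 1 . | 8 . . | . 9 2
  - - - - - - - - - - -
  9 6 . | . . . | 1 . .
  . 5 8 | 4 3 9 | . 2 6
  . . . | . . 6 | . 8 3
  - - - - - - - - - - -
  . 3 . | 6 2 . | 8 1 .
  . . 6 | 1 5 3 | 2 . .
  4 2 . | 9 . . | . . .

Step 1. [r4c6∈{2,7,8}] across col 6, 2 lands solely at r4c6. So r4c6=2.
Step 2. [r7c1∈{5,7}] across col 1, 5 lands solely at r7c1. So r7c1=5.
Step 3. [r5c7∈{7}] only 7 remains possible at r5c7 ⇒ r5c7=7.
Step 4. [r2c3∈{4,7}] row 2 places 4 nowhere but r2c3, so r2c3=4.
Step 5. [r8c9∈{4,7,9}] 9 has one home in row 8: r8c9 ⇒ r8c9=9.
Step 6. [r6c5∈{1,7}] col 5 places 1 nowhere but r6c5. So r6c5=1.
Step 7. [r6c3∈{7}] r6c3 has the single candidate 7. So r6c3=7.
Step 8. [r2c1∈{7,8}] across box 1, 7 lands solely at r2c1. So r2c1=7.
Step 9. [r7c6∈{4,7}] across box 8, 4 lands solely at r7c6 ⇒ r7c6=4.
Step 10. [r3c6∈{7}] r3c6's peers cover all but 7 ⇒ r3c6=7.
Step 11. [r9c5∈{7,8}] r9c5 is the only open cell in box 8 admitting 7 ⇒ r9c5=7.
Step 12. [r4c9∈{4,5}] col 9 places 4 nowhere but r4c9. So r4c9=4.
Step 13. [r4c8∈{5}] nothing but 5 survives at r4c8. So r4c8=5.
Step 14. [r1c2∈{8}] only 8 remains possible at r1c2. So r1c2=8.
Step 15. [r3c7∈{6}] nothing but 6 survives at r3c7, so r3c7=6.
Step 16. [r6c1∈{2}] only 2 remains possible at r6c1 ⇒ r6c1=2.
Step 17. [r4c5∈{8}] nothing but 8 survives at r4c5 ⇒ r4c5=8.
Step 18. [r9c7∈{3}] r9c7 has the single candidate 3. So r9c7=3.
Step 19. [r9c3∈{1}] only 1 remains possible at r9c3 ⇒ r9c3=1.
Step 20. [r4c3∈{3}] r4c3 has the single candidate 3. So r4c3=3.
Step 21. [r9c8∈{6}] r9c8 is down to just 6 ⇒ r9c8=6.
Step 22. [r9c6∈{8}] only 8 remains possible at r9c6, so r9c6=8.
Step 23. [r7c9∈{7}] only 7 remains possible at r7c9 ⇒ r7c9=7.
Step 24. [r6c2∈{4}] r6c2 is down to just 4. So r6c2=4.
Step 25. [r7c3∈{9}] only 9 remains possible at r7c3 ⇒ r7c3=9.
Step 26. [r5c1∈{1}] r5c1 has the single candidate 1. So r5c1=1.
Step 27. [r3c3∈{5}] nothing but 5 survives at r3c3 ⇒ r3c3=5.
Step 28. [r8c2∈{7}] r8c2 has the single candidate 7 ⇒ r8c2=7.
Step 29. [r8c8∈{4}] r8c8's peers cover all but 4 ⇒ r8c8=4.
Step 30. [r8c1∈{8}] r8c1 is down to just 8. So r8c1=8.
Step 31. [r2c4∈{2}] only 2 remains possible at r2c4. So r2c4=2.
Step 32. [r2c9∈{8}] r2c9 has the single candidate 8, so r2c9=8.
Step 33. [r6c4∈{5}] nothing but 5 survives at r6c4 ⇒ r6c4=5.
Step 34. [r9c9∈{5}] only 5 remains possible at r9c9, so r9c9=5.
Step 35. [r4c4∈{7}] nothing but 7 survives at r4c4, so r4c4=7.
Step 36. [r1c1∈{6}] only 6 remains possible at r1c1. So r1c1=6.
Step 37. [r3c5∈{4}] only 4 remains possible at r3c5, so r3c5=4.
Step 38. [r6c7∈{9}] only 9 remains possible at r6c7, so r6c7=9.

Answer: 6 8 2 3 9 5 4 7 1 / 7 9 4 2 6 1 5 3 8 / 3 1 5 8 4 7 6 9 2 / 9 6 3 7 8 2 1 5 4 / 1 5 8 4 3 9 7 2 6 / 2 4 7 5 1 6 9 8 3 / 5 3 9 6 2 4 8 1 7 / 8 7 6 1 5 3 2 4 9 / 4 2 1 9 7 8 3 6 5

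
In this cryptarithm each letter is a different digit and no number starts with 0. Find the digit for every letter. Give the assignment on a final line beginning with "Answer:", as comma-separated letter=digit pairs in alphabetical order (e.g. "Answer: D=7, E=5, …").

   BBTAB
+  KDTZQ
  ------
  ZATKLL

Step 1. [col 1: B + Q ≡ L (mod 10)] B=5 is one option consistent with column 1 (B + Q ≡ L (mod 10), carry-in 0) — take it, so B=5.
Step 2. [col 1: B + Q ≡ L (mod 10)] no forcing yet in column 1 (carry-in 0); Q=9 is free and consistent — try it ⇒ Q=9.
Step 3. [Z] the sum has 6 digits but both addends have 5; that extra leading digit Z is the final carry, namely 1 ⇒ Z=1.
Step 4. [col 1: B + Q ≡ L (mod 10)] column 1 reads B+Q+carry(0)=L with B=5, Q=9; with digits 1,5,9 already taken and all letters distinct, the only value for L is 4. So L=4.
Step 5. [col 2: A + Z ≡ L (mod 10)] from column 2 (Z=1, L=4, carry-in 1, digits 1,4,5,9 already taken and all letters distinct): A must equal 2 ⇒ A=2.
Step 6. [col 3: T + T ≡ K (mod 10)] column 3: given nothing yet, carry-in 0, and digits 1,2,4,5,9 already taken and all letters distinct, T+T≡K (mod 10) forces K=6. So K=6.
Step 7. [col 3: T + T ≡ K (mod 10)] several values work for T in column 3 (T + T ≡ K (mod 10), carry-in 0); try T=3. So T=3.
Step 8. [col 4: B + D ≡ T (mod 10)] column 4: given B=5, T=3, carry-in 0, and digits 1,2,3,4,5,6,9 already taken and all letters distinct, B+D≡T (mod 10) forces D=8. So D=8.

Answer: A=2, B=5, D=8, K=6, L=4, Q=9, T=3, Z=1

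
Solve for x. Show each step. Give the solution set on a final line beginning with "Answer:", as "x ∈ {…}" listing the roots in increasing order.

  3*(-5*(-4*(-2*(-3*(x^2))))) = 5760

Step 1. [3*(-5*(-4*(-2*(-3*(x^2))))) = 5760] divide by the outer 3. So div: -5*(-4*(-2*(-3*(x^2)))) = 1920.
Step 2. [-5*(-4*(-2*(-3*(x^2)))) = 1920] LHS = -5·(…); ÷-5 both sides, so div: -4*(-2*(-3*(x^2))) = -384.
Step 3. [-4*(-2*(-3*(x^2))) = -384] -4 out front; divide by -4 ⇒ div: -2*(-3*(x^2)) = 96.
Step 4. [-2*(-3*(x^2)) = 96] LHS = -2·(…); ÷-2 both sides. So div: -3*(x^2) = -48.
Step 5. [-3*(x^2) = -48] leading coefficient -3: divide by -3. So div: x^2 = 16.
Step 6. [x^2 = 16] √ both sides: 16 ≥ 0 gives two branches, so sqrt: x = 4 or -4.

Answer: x ∈ {-4, 4}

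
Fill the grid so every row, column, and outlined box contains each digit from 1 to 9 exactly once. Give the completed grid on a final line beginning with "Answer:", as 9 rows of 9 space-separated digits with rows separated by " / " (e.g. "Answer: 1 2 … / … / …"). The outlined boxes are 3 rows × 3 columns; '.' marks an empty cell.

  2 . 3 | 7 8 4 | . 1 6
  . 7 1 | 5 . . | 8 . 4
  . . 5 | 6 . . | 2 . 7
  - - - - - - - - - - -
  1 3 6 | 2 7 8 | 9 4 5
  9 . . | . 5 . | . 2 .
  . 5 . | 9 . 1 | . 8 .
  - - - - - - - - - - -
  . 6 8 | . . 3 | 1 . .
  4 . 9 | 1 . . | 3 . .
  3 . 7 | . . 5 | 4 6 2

Step 1. [r3c6∈{9}] r3c6's peers cover all but 9. So r3c6=9.
Step 2. [r7c5∈{2,4,9}] 2 has one home in row 7: r7c5. So r7c5=2.
Step 3. [r6c5∈{3,4,6}] col 5 places 4 nowhere but r6c5. So r6c5=4.
Step 4. [r7c8∈{5,7,9}] r7c8 is the only open cell in row 7 admitting 7 ⇒ r7c8=7.
Step 5. [r3c8∈{3}] only 3 remains possible at r3c8. So r3c8=3.
Step 6. [r5c6∈{6}] r5c6's peers cover all but 6 ⇒ r5c6=6.
Step 7. [r5c2∈{4,8}] in row 5, 8 fits only at r5c2, so r5c2=8.
Step 8. [r5c4∈{3}] nothing but 3 survives at r5c4. So r5c4=3.
Step 9. [r5c7∈{7}] r5c7 has the single candidate 7, so r5c7=7.
Step 10. [r1c7∈{5}] r1c7's peers cover all but 5 ⇒ r1c7=5.
Step 11. [r5c3∈{4}] r5c3 is down to just 4 ⇒ r5c3=4.
Step 12. [r5c9∈{1}] only 1 remains possible at r5c9 ⇒ r5c9=1.
Step 13. [r7c9∈{9}] r7c9 is down to just 9 ⇒ r7c9=9.
Step 14. [r8c6∈{7}] nothing but 7 survives at r8c6. So r8c6=7.
Step 15. [r8c5∈{6}] r8c5's peers cover all but 6, so r8c5=6.
Step 16. [r9c5∈{9}] nothing but 9 survives at r9c5, so r9c5=9.
Step 17. [r6c9∈{3}] nothing but 3 survives at r6c9, so r6c9=3.
Step 18. [r8c9∈{8}] nothing but 8 survives at r8c9. So r8c9=8.
Step 19. [r2c8∈{9}] nothing but 9 survives at r2c8 ⇒ r2c8=9.
Step 20. [r6c3∈{2}] r6c3 is down to just 2. So r6c3=2.
Step 21. [r7c4∈{4}] r7c4 is down to just 4. So r7c4=4.
Step 22. [r6c1∈{7}] nothing but 7 survives at r6c1 ⇒ r6c1=7.
Step 23. [r3c1∈{8}] r3c1 has the single candidate 8. So r3c1=8.
Step 24. [r8c2∈{2}] nothing but 2 survives at r8c2 ⇒ r8c2=2.
Step 25. [r8c8∈{5}] r8c8's peers cover all but 5 ⇒ r8c8=5.
Step 26. [r3c5∈{1}] r3c5's peers cover all but 1 ⇒ r3c5=1.
Step 27. [r6c7∈{6}] r6c7's peers cover all but 6, so r6c7=6.
Step 28. [r3c2∈{4}] r3c2 has the single candidate 4, so r3c2=4.
Step 29. [r7c1∈{5}] r7c1 is down to just 5. So r7c1=5.
Step 30. [r1c2∈{9}] r1c2's peers cover all but 9, so r1c2=9.
Step 31. [r2c1∈{6}] only 6 remains possible at r2c1. So r2c1=6.
Step 32. [r9c2∈{1}] r9c2's peers cover all but 1, so r9c2=1.
Step 33. [r2c5∈{3}] r2c5 is down to just 3 ⇒ r2c5=3.
Step 34. [r2c6∈{2}] only 2 remains possible at r2c6. So r2c6=2.
Step 35. [r9c4∈{8}] r9c4 is down to just 8, so r9c4=8.

Answer: 2 9 3 7 8 4 5 1 6 / 6 7 1 5 3 2 8 9 4 / 8 4 5 6 1 9 2 3 7 / 1 3 6 2 7 8 9 4 5 / 9 8 4 3 5 6 7 2 1 / 7 5 2 9 4 1 6 8 3 / 5 6 8 4 2 3 1 7 9 / 4 2 9 1 6 7 3 5 8 / 3 1 7 8 9 5 4 6 2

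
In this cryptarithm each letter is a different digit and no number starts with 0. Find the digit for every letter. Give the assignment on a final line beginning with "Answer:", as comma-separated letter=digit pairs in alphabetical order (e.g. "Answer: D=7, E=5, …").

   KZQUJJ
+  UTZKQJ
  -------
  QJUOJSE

Step 1. [col 1: J + J ≡ E (mod 10)] no forcing yet in column 1 (carry-in 0); J=6 is free and consistent — try it. So J=6.
Step 2. [col 1: J + J ≡ E (mod 10)] from column 1 (J=6, carry-in 0, digits 6 already taken and all letters distinct): E must equal 2 ⇒ E=2.
Step 3. [col 2: J + Q ≡ S (mod 10)] Q=1 is one option consistent with column 2 (J + Q ≡ S (mod 10), carry-in 1) — take it. So Q=1.
Step 4. [col 2: J + Q ≡ S (mod 10)] in column 2 we have J+Q≡S with carry-in 1; given J=6, Q=1 and digits 1,2,6 already taken and all letters distinct, that pins S to 8, so S=8.
Step 5. [col 3: U + K ≡ J (mod 10)] column 3 (U + K ≡ J (mod 10), carry-in 0) doesn't pin U yet; pick U=7 and continue. So U=7.
Step 6. [col 3: U + K ≡ J (mod 10)] column 3: given U=7, J=6, carry-in 0, and digits 1,2,6,7,8 already taken and all letters distinct, U+K≡J (mod 10) forces K=9. So K=9.
Step 7. [col 4: Q + Z ≡ O (mod 10)] column 4: given Q=1, carry-in 1, and digits 1,2,6,7,8,9 already taken and all letters distinct, Q+Z≡O (mod 10) forces O=5. So O=5.
Step 8. [col 4: Q + Z ≡ O (mod 10)] column 4 reads Q+Z+carry(1)=O with Q=1, O=5; with digits 1,2,5,6,7,8,9 already taken and all letters distinct, the only value for Z is 3. So Z=3.
Step 9. [col 5: Z + T ≡ U (mod 10)] column 5 reads Z+T+carry(0)=U with Z=3, U=7; with digits 1,2,3,5,6,7,8,9 already taken and all letters distinct, the only value for T is 4 ⇒ T=4.

Answer: E=2, J=6, K=9, O=5, Q=1, S=8, T=4, U=7, Z=3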